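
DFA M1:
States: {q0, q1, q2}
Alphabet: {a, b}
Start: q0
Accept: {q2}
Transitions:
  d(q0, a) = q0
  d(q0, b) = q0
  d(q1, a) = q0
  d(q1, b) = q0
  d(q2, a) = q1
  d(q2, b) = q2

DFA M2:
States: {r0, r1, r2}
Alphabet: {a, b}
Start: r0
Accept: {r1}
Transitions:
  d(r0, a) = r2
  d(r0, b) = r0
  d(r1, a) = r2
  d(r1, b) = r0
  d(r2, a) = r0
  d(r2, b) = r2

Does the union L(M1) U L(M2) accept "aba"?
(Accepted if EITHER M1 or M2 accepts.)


M1: final=q0 accepted=False
M2: final=r0 accepted=False

No, union rejects (neither accepts)


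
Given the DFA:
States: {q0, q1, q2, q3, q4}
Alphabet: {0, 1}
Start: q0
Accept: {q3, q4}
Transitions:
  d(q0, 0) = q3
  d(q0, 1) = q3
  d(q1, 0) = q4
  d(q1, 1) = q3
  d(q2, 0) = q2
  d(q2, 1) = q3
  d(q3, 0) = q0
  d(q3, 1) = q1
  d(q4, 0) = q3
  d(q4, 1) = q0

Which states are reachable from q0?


BFS from q0:
  layer 0: {q0}
  layer 1: {q3}
  layer 2: {q1}
  layer 3: {q4}

{q0, q1, q3, q4}


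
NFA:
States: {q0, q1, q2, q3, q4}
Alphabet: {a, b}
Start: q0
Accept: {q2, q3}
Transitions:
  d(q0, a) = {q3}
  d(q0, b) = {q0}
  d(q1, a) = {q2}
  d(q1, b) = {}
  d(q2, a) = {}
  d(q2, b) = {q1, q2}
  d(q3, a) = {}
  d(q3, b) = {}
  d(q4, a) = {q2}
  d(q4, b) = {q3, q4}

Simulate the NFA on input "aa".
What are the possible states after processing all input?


Start: {q0}
  --a--> {q3}
  --a--> {}

{} (empty set, no valid transitions)


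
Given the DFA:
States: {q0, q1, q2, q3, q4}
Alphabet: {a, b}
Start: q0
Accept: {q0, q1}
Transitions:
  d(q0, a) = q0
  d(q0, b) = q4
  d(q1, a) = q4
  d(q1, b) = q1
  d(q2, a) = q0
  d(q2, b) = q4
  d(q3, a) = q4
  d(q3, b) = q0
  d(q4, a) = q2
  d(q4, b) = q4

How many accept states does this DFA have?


Accept states listed: {q0, q1}
Counting: q0(1) q1(2)

2


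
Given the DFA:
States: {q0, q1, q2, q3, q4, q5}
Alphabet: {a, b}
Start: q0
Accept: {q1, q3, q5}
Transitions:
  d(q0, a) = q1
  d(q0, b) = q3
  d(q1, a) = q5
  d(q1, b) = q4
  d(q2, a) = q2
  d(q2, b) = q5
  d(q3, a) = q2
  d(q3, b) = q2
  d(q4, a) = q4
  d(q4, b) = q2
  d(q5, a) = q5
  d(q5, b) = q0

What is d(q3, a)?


Looking up transition d(q3, a)

q2


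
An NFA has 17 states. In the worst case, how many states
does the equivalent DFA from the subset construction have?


Subset construction: one DFA state per subset of NFA states.
2^17 = 131072

131072


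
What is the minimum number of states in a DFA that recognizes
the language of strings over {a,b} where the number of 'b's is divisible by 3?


States track (count of 'b') mod 3.
Need 3 states: one per remainder 0..2; accept = remainder 0.

3


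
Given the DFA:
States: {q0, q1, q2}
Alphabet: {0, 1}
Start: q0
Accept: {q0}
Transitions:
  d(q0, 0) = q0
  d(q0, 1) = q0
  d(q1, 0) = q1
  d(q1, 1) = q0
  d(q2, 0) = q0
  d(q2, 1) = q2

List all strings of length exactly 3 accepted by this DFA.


All strings of length 3: 8 total
Accepted: 8

"000", "001", "010", "011", "100", "101", "110", "111"


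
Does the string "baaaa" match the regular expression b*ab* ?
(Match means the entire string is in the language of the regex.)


|string| = 5; first = 'b'; last = 'a'

No, "baaaa" does not match b*ab*


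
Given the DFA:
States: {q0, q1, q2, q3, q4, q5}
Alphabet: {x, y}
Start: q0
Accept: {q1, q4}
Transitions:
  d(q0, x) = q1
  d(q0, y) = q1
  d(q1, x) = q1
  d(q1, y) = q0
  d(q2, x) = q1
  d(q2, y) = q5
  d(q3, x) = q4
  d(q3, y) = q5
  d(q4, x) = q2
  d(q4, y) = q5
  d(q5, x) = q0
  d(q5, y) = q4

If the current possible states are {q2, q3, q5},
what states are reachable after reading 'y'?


Apply transition on 'y' from each current state:
  d(q2, y) = q5
  d(q3, y) = q5
  d(q5, y) = q4

{q4, q5}


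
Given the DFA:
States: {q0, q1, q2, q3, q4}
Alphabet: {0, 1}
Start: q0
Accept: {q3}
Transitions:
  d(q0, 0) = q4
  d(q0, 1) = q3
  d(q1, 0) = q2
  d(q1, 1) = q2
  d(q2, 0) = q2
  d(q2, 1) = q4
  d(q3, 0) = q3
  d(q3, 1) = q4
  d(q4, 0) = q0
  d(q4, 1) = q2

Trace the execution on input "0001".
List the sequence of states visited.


Input: 0001
d(q0, 0) = q4
d(q4, 0) = q0
d(q0, 0) = q4
d(q4, 1) = q2


q0 -> q4 -> q0 -> q4 -> q2


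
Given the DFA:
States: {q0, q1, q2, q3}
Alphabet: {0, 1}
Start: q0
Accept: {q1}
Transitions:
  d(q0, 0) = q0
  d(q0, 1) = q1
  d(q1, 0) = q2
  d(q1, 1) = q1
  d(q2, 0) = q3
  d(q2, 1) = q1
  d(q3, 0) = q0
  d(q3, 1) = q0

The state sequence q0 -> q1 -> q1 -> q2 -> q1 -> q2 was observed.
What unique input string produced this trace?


Trace back each transition to find the symbol:
  q0 --[1]--> q1
  q1 --[1]--> q1
  q1 --[0]--> q2
  q2 --[1]--> q1
  q1 --[0]--> q2

"11010"


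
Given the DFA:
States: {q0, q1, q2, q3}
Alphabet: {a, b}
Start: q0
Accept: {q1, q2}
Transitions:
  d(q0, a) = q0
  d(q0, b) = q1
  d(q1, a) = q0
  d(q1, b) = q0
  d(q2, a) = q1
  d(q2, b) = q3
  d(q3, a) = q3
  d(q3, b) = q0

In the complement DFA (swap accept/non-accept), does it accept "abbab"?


Trace: q0 -> q0 -> q1 -> q0 -> q0 -> q1
Final: q1
Original accept: {q1, q2}
Complement: q1 is in original accept

No, complement rejects (original accepts)


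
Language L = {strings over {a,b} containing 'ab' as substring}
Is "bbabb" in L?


'ab' occurs at index 2

Yes, "bbabb" is in L


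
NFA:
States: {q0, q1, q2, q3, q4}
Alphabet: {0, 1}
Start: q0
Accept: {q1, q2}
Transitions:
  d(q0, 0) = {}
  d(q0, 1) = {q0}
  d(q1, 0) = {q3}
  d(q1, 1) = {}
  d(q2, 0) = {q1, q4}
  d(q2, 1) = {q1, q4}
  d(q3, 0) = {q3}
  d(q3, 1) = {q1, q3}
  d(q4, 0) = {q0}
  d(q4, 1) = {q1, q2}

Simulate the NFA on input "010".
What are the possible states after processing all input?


Start: {q0}
  --0--> {}
  --1--> {}
  --0--> {}

{} (empty set, no valid transitions)


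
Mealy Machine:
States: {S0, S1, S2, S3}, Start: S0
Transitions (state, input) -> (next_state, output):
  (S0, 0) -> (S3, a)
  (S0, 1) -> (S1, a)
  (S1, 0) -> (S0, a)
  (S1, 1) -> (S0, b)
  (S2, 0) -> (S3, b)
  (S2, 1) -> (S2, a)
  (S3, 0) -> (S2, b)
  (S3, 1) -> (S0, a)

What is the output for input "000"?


Step-by-step:
  (S0, 0) -> (S3, a)
  (S3, 0) -> (S2, b)
  (S2, 0) -> (S3, b)

"abb"


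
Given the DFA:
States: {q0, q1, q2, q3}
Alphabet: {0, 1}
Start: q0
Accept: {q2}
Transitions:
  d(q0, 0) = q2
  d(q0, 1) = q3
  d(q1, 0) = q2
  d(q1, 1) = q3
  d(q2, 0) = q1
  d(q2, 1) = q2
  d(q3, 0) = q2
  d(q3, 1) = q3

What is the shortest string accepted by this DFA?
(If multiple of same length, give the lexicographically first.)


BFS by string length (lex-first path to each state shown):
  len 0: q0<-""
  len 1: q2<-"0", q3<-"1"
Found accept state at length 1.

"0"


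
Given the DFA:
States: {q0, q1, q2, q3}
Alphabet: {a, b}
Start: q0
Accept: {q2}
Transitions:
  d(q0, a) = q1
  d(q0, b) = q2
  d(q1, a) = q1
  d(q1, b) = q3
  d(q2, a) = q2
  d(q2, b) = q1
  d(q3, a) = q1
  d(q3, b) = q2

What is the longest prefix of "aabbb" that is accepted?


Run the DFA, marking each prefix where the state is accepting:
  "" -> q0 [reject]
  "a" -> q1 [reject]
  "aa" -> q1 [reject]
  "aab" -> q3 [reject]
  "aabb" -> q2 [accept]
  "aabbb" -> q1 [reject]

"aabb"


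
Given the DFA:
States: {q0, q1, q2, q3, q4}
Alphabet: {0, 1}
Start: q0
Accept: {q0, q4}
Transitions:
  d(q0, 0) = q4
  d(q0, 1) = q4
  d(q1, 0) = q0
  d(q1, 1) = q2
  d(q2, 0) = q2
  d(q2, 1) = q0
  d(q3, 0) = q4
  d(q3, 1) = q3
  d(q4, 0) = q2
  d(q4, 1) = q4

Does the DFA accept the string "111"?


Trace: q0 -> q4 -> q4 -> q4
Final state: q4
Accept states: {q0, q4}

Yes, accepted (final state q4 is an accept state)


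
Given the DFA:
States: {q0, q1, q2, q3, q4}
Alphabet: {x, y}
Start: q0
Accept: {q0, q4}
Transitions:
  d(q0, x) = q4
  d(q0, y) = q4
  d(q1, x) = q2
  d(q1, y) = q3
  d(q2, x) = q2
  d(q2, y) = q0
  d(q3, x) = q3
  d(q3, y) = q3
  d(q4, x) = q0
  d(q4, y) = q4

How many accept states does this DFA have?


Accept states listed: {q0, q4}
Counting: q0(1) q4(2)

2


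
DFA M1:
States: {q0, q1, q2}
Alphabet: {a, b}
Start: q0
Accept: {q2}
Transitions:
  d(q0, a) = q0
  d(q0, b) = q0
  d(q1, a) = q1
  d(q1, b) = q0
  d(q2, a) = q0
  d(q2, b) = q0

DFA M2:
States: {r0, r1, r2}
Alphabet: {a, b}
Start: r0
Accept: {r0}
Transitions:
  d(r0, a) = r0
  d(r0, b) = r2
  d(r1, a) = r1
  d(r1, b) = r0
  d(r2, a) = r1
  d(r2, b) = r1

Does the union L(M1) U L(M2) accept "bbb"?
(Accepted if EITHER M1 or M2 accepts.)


M1: final=q0 accepted=False
M2: final=r0 accepted=True

Yes, union accepts


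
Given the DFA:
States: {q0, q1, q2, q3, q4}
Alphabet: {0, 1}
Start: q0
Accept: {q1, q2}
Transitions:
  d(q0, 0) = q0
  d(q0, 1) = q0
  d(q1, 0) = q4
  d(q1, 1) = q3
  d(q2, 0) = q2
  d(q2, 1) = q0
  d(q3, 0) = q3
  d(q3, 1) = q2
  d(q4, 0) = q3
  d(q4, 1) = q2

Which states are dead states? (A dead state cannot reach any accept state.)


Forward reachability from each state:
  q0 -> reaches {q0}, no accept state (dead)
  q1 -> reaches accept state q1 (live)
  q2 -> reaches accept state q2 (live)
  q3 -> reaches accept state q2 (live)
  q4 -> reaches accept state q2 (live)

{q0}


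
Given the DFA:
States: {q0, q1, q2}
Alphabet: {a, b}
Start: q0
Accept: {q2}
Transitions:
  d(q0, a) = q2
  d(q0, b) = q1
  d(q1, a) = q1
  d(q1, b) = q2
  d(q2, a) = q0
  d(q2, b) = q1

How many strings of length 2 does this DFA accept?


Enumerating all length-2 strings:
  "aa" -> q0 [reject]
  "ab" -> q1 [reject]
  "ba" -> q1 [reject]
  "bb" -> q2 [accept]

1 out of 4


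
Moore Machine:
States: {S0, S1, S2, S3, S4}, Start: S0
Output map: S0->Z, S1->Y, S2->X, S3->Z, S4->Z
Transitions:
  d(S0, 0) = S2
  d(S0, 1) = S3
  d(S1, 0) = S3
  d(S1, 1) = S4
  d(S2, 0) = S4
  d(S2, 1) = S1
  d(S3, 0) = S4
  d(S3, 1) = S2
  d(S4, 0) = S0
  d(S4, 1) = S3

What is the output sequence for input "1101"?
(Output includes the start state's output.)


Start: S0 (output Z)
  --1--> S3 (output Z)
  --1--> S2 (output X)
  --0--> S4 (output Z)
  --1--> S3 (output Z)

"ZZXZZ"


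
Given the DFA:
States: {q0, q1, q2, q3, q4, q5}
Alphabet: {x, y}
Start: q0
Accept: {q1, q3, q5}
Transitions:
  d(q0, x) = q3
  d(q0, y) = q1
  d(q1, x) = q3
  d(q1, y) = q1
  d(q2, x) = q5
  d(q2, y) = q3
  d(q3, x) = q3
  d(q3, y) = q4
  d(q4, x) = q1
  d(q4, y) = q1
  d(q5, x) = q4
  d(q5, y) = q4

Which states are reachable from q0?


BFS from q0:
  layer 0: {q0}
  layer 1: {q1, q3}
  layer 2: {q4}

{q0, q1, q3, q4}


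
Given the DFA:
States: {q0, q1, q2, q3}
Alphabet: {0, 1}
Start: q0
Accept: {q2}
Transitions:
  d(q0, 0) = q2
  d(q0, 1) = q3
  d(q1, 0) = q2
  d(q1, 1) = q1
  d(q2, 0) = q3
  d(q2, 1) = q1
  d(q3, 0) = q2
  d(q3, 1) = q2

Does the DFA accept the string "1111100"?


Trace: q0 -> q3 -> q2 -> q1 -> q1 -> q1 -> q2 -> q3
Final state: q3
Accept states: {q2}

No, rejected (final state q3 is not an accept state)


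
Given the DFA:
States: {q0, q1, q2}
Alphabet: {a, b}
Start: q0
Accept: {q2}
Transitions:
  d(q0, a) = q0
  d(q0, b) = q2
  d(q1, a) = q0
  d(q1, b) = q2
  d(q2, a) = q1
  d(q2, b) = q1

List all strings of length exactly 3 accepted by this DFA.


All strings of length 3: 8 total
Accepted: 3

"aab", "bab", "bbb"


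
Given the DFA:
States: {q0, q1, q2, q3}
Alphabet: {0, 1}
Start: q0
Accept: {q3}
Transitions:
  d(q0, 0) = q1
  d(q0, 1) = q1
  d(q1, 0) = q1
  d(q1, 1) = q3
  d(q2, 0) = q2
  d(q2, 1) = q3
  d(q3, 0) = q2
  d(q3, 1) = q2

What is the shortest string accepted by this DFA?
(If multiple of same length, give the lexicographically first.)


BFS by string length (lex-first path to each state shown):
  len 0: q0<-""
  len 1: q1<-"0"
  len 2: q1<-"00", q3<-"01"
Found accept state at length 2.

"01"


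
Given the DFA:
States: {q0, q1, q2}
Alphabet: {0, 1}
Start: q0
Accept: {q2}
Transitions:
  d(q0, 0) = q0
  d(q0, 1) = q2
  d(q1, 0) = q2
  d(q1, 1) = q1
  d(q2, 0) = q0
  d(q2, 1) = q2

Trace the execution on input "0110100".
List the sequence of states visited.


Input: 0110100
d(q0, 0) = q0
d(q0, 1) = q2
d(q2, 1) = q2
d(q2, 0) = q0
d(q0, 1) = q2
d(q2, 0) = q0
d(q0, 0) = q0


q0 -> q0 -> q2 -> q2 -> q0 -> q2 -> q0 -> q0


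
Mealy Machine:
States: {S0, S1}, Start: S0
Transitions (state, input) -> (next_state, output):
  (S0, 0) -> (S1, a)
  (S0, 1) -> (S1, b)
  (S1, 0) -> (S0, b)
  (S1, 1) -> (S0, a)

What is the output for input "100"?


Step-by-step:
  (S0, 1) -> (S1, b)
  (S1, 0) -> (S0, b)
  (S0, 0) -> (S1, a)

"bba"


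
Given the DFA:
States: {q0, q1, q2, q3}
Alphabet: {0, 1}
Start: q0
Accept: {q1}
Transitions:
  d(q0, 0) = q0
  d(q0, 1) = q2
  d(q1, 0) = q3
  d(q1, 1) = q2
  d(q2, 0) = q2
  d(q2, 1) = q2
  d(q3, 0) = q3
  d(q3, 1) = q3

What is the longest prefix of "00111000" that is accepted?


Run the DFA, marking each prefix where the state is accepting:
  "" -> q0 [reject]
  "0" -> q0 [reject]
  "00" -> q0 [reject]
  "001" -> q2 [reject]
  "0011" -> q2 [reject]
  "00111" -> q2 [reject]
  "001110" -> q2 [reject]
  "0011100" -> q2 [reject]
  "00111000" -> q2 [reject]

No prefix is accepted


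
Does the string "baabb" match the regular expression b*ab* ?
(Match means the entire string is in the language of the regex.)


|string| = 5; first = 'b'; last = 'b'

No, "baabb" does not match b*ab*


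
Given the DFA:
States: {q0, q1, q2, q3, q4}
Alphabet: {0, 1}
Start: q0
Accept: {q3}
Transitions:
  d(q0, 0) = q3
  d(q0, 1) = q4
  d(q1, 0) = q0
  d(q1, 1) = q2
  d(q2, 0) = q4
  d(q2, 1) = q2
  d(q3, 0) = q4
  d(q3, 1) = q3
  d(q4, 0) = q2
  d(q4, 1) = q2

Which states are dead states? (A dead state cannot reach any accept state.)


Forward reachability from each state:
  q0 -> reaches accept state q3 (live)
  q1 -> reaches accept state q3 (live)
  q2 -> reaches {q2, q4}, no accept state (dead)
  q3 -> reaches accept state q3 (live)
  q4 -> reaches {q2, q4}, no accept state (dead)

{q2, q4}


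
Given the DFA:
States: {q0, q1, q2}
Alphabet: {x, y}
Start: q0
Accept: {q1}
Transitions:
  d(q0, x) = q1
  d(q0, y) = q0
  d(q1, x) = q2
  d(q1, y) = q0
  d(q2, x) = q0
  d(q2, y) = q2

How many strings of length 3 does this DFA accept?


Enumerating all length-3 strings:
  "xxx" -> q0 [reject]
  "xxy" -> q2 [reject]
  "xyx" -> q1 [accept]
  "xyy" -> q0 [reject]
  "yxx" -> q2 [reject]
  "yxy" -> q0 [reject]
  "yyx" -> q1 [accept]
  "yyy" -> q0 [reject]

2 out of 8


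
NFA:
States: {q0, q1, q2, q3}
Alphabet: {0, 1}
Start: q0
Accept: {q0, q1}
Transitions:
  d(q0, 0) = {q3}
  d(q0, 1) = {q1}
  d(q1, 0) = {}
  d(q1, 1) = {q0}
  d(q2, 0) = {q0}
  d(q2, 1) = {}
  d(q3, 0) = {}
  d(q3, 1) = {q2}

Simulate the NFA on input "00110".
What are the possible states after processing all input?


Start: {q0}
  --0--> {q3}
  --0--> {}
  --1--> {}
  --1--> {}
  --0--> {}

{} (empty set, no valid transitions)


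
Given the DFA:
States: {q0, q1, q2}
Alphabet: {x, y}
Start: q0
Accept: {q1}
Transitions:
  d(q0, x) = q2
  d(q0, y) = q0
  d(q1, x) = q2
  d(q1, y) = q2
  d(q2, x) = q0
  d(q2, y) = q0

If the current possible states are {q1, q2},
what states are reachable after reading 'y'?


Apply transition on 'y' from each current state:
  d(q1, y) = q2
  d(q2, y) = q0

{q0, q2}


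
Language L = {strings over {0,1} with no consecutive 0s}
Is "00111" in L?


'00' occurs at index 0

No, "00111" is not in L


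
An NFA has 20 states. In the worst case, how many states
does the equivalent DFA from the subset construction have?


Subset construction: one DFA state per subset of NFA states.
2^20 = 1048576

1048576


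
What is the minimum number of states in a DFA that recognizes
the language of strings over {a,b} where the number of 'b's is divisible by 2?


States track (count of 'b') mod 2.
Need 2 states: one per remainder 0..1; accept = remainder 0.

2


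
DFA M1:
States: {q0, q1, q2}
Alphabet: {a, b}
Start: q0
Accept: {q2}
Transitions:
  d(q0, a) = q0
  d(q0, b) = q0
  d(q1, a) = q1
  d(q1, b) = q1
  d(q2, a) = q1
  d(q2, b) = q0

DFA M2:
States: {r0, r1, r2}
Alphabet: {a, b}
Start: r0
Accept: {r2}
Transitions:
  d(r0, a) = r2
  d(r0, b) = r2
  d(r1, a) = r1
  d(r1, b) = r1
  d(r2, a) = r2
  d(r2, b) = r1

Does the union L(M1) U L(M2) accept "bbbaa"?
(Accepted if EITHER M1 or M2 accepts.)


M1: final=q0 accepted=False
M2: final=r1 accepted=False

No, union rejects (neither accepts)


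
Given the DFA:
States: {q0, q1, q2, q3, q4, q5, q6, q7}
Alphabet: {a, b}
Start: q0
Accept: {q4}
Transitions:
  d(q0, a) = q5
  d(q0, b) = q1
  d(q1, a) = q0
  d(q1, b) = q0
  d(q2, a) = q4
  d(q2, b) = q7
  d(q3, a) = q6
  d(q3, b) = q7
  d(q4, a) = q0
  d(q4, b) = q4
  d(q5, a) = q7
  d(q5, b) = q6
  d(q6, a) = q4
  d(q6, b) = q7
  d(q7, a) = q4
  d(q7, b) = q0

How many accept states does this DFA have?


Accept states listed: {q4}
Counting: q4(1)

1


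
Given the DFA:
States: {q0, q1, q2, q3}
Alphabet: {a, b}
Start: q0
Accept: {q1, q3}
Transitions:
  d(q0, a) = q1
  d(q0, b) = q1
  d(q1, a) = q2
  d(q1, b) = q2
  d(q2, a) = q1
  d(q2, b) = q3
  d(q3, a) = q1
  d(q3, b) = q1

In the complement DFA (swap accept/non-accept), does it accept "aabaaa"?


Trace: q0 -> q1 -> q2 -> q3 -> q1 -> q2 -> q1
Final: q1
Original accept: {q1, q3}
Complement: q1 is in original accept

No, complement rejects (original accepts)


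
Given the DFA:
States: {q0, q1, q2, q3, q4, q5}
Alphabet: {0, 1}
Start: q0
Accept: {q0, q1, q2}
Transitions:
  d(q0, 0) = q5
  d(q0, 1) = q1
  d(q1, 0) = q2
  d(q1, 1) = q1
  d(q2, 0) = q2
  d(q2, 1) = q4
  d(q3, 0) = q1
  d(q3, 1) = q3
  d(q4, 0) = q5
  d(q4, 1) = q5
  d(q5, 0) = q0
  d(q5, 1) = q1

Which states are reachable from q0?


BFS from q0:
  layer 0: {q0}
  layer 1: {q1, q5}
  layer 2: {q2}
  layer 3: {q4}

{q0, q1, q2, q4, q5}


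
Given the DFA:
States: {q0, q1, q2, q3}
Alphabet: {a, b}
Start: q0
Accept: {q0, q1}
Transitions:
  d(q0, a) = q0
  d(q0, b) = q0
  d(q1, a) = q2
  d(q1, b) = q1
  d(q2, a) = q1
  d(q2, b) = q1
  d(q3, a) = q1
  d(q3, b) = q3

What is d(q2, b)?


Looking up transition d(q2, b)

q1


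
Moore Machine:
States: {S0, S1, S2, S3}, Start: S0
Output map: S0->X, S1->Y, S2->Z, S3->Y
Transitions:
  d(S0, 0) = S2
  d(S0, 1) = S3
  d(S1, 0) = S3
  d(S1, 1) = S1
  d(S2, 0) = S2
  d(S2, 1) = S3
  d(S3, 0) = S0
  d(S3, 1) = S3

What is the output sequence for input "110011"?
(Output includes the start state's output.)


Start: S0 (output X)
  --1--> S3 (output Y)
  --1--> S3 (output Y)
  --0--> S0 (output X)
  --0--> S2 (output Z)
  --1--> S3 (output Y)
  --1--> S3 (output Y)

"XYYXZYY"


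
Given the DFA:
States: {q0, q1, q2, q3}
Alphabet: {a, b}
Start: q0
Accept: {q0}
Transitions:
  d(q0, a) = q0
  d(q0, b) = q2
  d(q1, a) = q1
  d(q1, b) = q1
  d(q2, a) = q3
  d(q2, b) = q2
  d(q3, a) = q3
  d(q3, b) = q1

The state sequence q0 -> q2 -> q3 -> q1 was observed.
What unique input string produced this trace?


Trace back each transition to find the symbol:
  q0 --[b]--> q2
  q2 --[a]--> q3
  q3 --[b]--> q1

"bab"


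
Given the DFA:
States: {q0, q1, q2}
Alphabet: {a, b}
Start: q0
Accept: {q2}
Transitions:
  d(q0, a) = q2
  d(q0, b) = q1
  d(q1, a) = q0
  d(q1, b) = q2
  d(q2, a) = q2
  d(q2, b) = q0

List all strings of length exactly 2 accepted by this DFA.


All strings of length 2: 4 total
Accepted: 2

"aa", "bb"


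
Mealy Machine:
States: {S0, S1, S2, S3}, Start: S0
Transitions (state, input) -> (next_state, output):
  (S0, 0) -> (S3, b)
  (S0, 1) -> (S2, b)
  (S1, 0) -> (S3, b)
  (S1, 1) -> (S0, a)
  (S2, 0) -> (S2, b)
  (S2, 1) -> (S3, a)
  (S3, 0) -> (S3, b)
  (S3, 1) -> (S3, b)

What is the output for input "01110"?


Step-by-step:
  (S0, 0) -> (S3, b)
  (S3, 1) -> (S3, b)
  (S3, 1) -> (S3, b)
  (S3, 1) -> (S3, b)
  (S3, 0) -> (S3, b)

"bbbbb"


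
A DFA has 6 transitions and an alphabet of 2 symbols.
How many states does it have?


Each state has exactly one transition per symbol.
states = transitions / |alphabet| = 6 / 2 = 3

3


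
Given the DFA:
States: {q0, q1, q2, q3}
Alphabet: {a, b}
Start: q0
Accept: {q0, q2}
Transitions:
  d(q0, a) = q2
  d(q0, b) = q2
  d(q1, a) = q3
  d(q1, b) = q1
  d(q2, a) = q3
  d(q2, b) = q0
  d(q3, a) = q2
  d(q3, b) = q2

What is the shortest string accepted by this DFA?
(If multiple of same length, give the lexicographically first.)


BFS by string length (lex-first path to each state shown):
  len 0: q0<-""
Found accept state at length 0.

"" (empty string)


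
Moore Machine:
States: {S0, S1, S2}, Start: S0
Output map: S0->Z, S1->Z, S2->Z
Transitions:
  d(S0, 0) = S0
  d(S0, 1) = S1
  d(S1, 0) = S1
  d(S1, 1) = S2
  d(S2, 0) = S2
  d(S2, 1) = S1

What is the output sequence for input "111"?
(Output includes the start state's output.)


Start: S0 (output Z)
  --1--> S1 (output Z)
  --1--> S2 (output Z)
  --1--> S1 (output Z)

"ZZZZ"


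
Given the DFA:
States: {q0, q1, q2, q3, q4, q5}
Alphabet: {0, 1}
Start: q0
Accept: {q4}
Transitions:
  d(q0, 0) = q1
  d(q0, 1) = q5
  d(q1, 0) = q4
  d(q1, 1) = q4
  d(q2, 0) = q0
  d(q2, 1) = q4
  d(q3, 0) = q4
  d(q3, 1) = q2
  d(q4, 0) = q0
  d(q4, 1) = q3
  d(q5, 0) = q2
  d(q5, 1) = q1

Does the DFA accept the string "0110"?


Trace: q0 -> q1 -> q4 -> q3 -> q4
Final state: q4
Accept states: {q4}

Yes, accepted (final state q4 is an accept state)


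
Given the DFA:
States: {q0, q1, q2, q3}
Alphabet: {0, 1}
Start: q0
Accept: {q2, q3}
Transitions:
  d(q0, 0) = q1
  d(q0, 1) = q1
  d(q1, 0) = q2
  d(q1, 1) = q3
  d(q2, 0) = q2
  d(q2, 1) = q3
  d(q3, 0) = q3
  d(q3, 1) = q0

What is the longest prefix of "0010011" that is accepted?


Run the DFA, marking each prefix where the state is accepting:
  "" -> q0 [reject]
  "0" -> q1 [reject]
  "00" -> q2 [accept]
  "001" -> q3 [accept]
  "0010" -> q3 [accept]
  "00100" -> q3 [accept]
  "001001" -> q0 [reject]
  "0010011" -> q1 [reject]

"00100"


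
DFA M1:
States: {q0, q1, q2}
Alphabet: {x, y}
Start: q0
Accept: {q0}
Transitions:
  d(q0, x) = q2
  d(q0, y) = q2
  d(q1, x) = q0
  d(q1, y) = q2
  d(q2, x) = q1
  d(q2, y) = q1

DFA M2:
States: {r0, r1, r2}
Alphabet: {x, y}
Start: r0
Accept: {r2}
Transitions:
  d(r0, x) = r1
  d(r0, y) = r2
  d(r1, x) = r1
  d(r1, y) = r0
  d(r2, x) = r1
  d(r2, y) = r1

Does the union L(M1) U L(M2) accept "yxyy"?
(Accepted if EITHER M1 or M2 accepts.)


M1: final=q1 accepted=False
M2: final=r2 accepted=True

Yes, union accepts


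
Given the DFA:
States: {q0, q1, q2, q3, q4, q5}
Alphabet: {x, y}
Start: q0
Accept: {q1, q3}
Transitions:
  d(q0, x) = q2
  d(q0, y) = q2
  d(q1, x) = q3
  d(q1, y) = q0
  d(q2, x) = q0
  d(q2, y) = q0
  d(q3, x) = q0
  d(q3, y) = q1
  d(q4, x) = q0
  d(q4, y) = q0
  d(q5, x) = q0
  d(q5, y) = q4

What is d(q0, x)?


Looking up transition d(q0, x)

q2


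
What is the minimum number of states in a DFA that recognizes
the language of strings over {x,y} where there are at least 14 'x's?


States: count = 0, 1, ..., 13, and a final '>= 14' state.
Total: 14 + 1 = 15. Accept = '>= 14' state.

15


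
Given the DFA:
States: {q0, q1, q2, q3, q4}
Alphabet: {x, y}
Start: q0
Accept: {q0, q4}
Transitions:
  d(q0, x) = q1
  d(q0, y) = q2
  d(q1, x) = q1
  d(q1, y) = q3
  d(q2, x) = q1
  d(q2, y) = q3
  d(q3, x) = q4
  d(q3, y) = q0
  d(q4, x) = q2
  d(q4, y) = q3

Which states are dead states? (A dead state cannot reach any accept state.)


Forward reachability from each state:
  q0 -> reaches accept state q0 (live)
  q1 -> reaches accept state q0 (live)
  q2 -> reaches accept state q0 (live)
  q3 -> reaches accept state q0 (live)
  q4 -> reaches accept state q0 (live)

None (all states can reach an accept state)


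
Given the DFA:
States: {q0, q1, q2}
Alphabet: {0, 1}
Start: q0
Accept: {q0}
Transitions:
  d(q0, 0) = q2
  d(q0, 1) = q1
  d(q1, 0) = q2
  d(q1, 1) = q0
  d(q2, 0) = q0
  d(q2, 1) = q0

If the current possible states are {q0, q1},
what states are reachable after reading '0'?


Apply transition on '0' from each current state:
  d(q0, 0) = q2
  d(q1, 0) = q2

{q2}


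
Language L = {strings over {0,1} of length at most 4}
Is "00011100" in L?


length = 8

No, "00011100" is not in L


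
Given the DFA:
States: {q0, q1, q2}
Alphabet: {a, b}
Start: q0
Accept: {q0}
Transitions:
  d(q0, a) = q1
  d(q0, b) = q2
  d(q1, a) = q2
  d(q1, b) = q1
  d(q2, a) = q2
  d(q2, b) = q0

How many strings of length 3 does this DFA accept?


Enumerating all length-3 strings:
  "aaa" -> q2 [reject]
  "aab" -> q0 [accept]
  "aba" -> q2 [reject]
  "abb" -> q1 [reject]
  "baa" -> q2 [reject]
  "bab" -> q0 [accept]
  "bba" -> q1 [reject]
  "bbb" -> q2 [reject]

2 out of 8


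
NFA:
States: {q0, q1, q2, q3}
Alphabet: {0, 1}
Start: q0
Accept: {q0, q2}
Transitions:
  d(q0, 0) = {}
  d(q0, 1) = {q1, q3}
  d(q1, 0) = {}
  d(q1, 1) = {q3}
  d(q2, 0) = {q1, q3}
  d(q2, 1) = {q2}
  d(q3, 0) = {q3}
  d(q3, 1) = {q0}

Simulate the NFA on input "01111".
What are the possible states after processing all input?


Start: {q0}
  --0--> {}
  --1--> {}
  --1--> {}
  --1--> {}
  --1--> {}

{} (empty set, no valid transitions)


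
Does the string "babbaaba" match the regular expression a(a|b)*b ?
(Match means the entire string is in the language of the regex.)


|string| = 8; first = 'b'; last = 'a'

No, "babbaaba" does not match a(a|b)*b


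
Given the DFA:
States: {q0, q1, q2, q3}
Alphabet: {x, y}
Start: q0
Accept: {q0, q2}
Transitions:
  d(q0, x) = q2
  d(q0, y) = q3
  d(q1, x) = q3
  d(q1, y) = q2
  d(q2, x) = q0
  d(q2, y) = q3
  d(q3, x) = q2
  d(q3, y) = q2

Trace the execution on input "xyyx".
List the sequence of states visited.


Input: xyyx
d(q0, x) = q2
d(q2, y) = q3
d(q3, y) = q2
d(q2, x) = q0


q0 -> q2 -> q3 -> q2 -> q0


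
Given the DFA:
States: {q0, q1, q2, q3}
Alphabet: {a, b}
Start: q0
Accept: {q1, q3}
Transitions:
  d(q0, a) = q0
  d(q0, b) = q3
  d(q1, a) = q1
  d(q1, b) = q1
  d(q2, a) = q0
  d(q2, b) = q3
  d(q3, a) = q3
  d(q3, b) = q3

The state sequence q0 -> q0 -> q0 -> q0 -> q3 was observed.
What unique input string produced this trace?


Trace back each transition to find the symbol:
  q0 --[a]--> q0
  q0 --[a]--> q0
  q0 --[a]--> q0
  q0 --[b]--> q3

"aaab"


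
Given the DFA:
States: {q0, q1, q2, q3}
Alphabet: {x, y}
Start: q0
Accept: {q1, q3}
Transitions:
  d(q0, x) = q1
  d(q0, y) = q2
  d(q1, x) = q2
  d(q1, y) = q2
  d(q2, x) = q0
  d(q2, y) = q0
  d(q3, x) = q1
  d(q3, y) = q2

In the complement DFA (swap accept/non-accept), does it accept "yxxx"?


Trace: q0 -> q2 -> q0 -> q1 -> q2
Final: q2
Original accept: {q1, q3}
Complement: q2 is not in original accept

Yes, complement accepts (original rejects)


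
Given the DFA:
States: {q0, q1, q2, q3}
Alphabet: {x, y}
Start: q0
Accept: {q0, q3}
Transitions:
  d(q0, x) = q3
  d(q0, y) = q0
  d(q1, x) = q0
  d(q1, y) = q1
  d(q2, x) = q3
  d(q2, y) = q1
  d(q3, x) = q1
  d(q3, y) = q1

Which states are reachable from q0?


BFS from q0:
  layer 0: {q0}
  layer 1: {q3}
  layer 2: {q1}

{q0, q1, q3}


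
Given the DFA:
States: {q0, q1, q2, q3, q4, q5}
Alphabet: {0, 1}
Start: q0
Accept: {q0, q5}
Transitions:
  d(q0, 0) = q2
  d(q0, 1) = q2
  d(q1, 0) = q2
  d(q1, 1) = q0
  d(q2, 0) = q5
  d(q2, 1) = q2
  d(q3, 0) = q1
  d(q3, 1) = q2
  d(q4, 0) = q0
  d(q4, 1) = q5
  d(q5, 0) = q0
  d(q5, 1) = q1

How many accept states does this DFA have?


Accept states listed: {q0, q5}
Counting: q0(1) q5(2)

2


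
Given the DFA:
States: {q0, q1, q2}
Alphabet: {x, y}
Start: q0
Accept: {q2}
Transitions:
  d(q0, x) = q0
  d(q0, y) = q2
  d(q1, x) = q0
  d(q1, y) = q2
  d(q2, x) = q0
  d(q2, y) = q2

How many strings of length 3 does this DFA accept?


Enumerating all length-3 strings:
  "xxx" -> q0 [reject]
  "xxy" -> q2 [accept]
  "xyx" -> q0 [reject]
  "xyy" -> q2 [accept]
  "yxx" -> q0 [reject]
  "yxy" -> q2 [accept]
  "yyx" -> q0 [reject]
  "yyy" -> q2 [accept]

4 out of 8


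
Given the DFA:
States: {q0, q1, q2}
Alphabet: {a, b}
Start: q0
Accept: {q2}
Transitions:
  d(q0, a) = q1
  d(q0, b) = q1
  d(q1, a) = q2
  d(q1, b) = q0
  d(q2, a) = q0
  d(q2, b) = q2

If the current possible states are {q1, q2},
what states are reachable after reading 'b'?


Apply transition on 'b' from each current state:
  d(q1, b) = q0
  d(q2, b) = q2

{q0, q2}


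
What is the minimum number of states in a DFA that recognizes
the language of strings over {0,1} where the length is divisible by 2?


States track (length) mod 2.
Need 2 states: one per remainder 0..1; accept = remainder 0.

2


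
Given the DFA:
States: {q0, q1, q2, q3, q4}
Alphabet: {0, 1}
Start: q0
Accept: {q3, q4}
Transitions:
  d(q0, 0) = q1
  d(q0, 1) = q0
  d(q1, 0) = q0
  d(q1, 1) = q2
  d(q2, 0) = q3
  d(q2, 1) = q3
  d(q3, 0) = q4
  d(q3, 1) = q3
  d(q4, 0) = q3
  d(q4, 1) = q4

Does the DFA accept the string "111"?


Trace: q0 -> q0 -> q0 -> q0
Final state: q0
Accept states: {q3, q4}

No, rejected (final state q0 is not an accept state)


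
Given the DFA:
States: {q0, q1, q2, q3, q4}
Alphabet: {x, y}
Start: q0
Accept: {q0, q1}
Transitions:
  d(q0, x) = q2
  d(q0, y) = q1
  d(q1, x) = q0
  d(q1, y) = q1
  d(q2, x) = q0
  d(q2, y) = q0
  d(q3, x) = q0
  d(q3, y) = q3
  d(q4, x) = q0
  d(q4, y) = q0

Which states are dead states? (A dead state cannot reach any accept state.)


Forward reachability from each state:
  q0 -> reaches accept state q0 (live)
  q1 -> reaches accept state q0 (live)
  q2 -> reaches accept state q0 (live)
  q3 -> reaches accept state q0 (live)
  q4 -> reaches accept state q0 (live)

None (all states can reach an accept state)


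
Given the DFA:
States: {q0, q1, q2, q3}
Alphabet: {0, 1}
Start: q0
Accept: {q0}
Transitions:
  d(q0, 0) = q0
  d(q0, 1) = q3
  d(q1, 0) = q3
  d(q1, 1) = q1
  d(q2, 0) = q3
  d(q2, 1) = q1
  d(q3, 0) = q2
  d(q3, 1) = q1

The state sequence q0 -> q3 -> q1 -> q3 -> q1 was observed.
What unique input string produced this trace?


Trace back each transition to find the symbol:
  q0 --[1]--> q3
  q3 --[1]--> q1
  q1 --[0]--> q3
  q3 --[1]--> q1

"1101"


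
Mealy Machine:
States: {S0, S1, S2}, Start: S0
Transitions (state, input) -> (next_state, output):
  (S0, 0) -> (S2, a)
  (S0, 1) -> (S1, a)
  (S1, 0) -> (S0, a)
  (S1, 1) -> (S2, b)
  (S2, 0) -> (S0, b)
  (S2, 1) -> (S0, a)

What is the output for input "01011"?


Step-by-step:
  (S0, 0) -> (S2, a)
  (S2, 1) -> (S0, a)
  (S0, 0) -> (S2, a)
  (S2, 1) -> (S0, a)
  (S0, 1) -> (S1, a)

"aaaaa"


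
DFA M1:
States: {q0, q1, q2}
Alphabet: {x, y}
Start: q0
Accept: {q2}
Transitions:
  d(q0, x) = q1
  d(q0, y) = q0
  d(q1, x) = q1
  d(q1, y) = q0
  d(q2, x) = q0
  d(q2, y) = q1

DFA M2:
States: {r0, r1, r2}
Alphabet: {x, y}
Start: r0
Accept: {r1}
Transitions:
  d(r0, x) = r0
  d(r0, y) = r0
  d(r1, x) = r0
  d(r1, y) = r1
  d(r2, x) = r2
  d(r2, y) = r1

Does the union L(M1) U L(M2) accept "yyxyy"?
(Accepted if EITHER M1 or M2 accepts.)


M1: final=q0 accepted=False
M2: final=r0 accepted=False

No, union rejects (neither accepts)


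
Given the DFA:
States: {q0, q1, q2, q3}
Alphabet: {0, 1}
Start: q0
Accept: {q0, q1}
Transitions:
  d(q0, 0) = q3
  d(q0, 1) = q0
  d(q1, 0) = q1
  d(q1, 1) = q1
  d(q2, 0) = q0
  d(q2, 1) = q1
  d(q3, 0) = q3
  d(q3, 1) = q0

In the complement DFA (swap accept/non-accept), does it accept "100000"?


Trace: q0 -> q0 -> q3 -> q3 -> q3 -> q3 -> q3
Final: q3
Original accept: {q0, q1}
Complement: q3 is not in original accept

Yes, complement accepts (original rejects)


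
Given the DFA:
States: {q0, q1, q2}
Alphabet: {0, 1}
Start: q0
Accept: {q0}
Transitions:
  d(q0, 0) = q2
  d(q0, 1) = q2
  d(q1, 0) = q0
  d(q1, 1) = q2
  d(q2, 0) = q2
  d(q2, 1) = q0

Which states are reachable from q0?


BFS from q0:
  layer 0: {q0}
  layer 1: {q2}

{q0, q2}


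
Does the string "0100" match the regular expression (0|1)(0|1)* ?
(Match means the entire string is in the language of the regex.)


|string| = 4; first = '0'; last = '0'

Yes, "0100" matches (0|1)(0|1)*


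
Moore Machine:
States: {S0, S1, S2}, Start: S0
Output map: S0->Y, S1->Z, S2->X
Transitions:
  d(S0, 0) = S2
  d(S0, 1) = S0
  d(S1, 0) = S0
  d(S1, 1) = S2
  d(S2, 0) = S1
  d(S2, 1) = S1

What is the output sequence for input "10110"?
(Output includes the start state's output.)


Start: S0 (output Y)
  --1--> S0 (output Y)
  --0--> S2 (output X)
  --1--> S1 (output Z)
  --1--> S2 (output X)
  --0--> S1 (output Z)

"YYXZXZ"


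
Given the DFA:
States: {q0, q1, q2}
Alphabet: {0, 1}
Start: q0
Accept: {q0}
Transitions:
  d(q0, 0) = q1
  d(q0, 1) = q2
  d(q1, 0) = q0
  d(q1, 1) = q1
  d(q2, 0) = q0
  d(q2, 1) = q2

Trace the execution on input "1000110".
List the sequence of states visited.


Input: 1000110
d(q0, 1) = q2
d(q2, 0) = q0
d(q0, 0) = q1
d(q1, 0) = q0
d(q0, 1) = q2
d(q2, 1) = q2
d(q2, 0) = q0


q0 -> q2 -> q0 -> q1 -> q0 -> q2 -> q2 -> q0


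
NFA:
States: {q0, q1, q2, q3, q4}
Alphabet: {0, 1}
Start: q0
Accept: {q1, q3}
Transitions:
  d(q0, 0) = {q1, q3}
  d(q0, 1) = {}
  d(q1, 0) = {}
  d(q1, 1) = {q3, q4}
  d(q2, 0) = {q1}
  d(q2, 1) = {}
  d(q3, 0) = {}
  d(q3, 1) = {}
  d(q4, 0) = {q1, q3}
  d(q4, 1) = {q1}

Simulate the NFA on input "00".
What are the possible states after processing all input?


Start: {q0}
  --0--> {q1, q3}
  --0--> {}

{} (empty set, no valid transitions)


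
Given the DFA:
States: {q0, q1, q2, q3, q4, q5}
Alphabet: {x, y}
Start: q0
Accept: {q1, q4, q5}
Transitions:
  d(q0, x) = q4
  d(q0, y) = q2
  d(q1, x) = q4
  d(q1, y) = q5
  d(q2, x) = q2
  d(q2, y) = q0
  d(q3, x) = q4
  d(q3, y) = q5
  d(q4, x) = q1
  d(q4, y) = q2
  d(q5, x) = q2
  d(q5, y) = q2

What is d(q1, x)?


Looking up transition d(q1, x)

q4


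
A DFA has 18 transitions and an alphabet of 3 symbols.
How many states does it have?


Each state has exactly one transition per symbol.
states = transitions / |alphabet| = 18 / 3 = 6

6


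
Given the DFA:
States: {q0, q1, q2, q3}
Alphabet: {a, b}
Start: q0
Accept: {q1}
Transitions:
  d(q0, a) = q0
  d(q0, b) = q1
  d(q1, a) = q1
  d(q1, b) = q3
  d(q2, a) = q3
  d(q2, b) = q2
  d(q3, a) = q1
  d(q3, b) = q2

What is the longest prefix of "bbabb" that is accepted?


Run the DFA, marking each prefix where the state is accepting:
  "" -> q0 [reject]
  "b" -> q1 [accept]
  "bb" -> q3 [reject]
  "bba" -> q1 [accept]
  "bbab" -> q3 [reject]
  "bbabb" -> q2 [reject]

"bba"


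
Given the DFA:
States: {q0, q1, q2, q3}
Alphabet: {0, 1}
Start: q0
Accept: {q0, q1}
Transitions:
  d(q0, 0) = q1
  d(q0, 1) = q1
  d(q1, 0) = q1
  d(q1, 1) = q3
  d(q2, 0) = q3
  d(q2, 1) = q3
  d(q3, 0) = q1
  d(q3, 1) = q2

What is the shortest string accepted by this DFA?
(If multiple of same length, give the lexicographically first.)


BFS by string length (lex-first path to each state shown):
  len 0: q0<-""
Found accept state at length 0.

"" (empty string)


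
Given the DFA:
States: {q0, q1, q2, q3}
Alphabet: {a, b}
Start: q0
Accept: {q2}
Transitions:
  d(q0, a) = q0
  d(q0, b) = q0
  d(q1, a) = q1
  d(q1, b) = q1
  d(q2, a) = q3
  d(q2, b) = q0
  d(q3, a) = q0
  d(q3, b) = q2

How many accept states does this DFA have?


Accept states listed: {q2}
Counting: q2(1)

1


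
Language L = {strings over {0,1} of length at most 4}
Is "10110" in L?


length = 5

No, "10110" is not in L


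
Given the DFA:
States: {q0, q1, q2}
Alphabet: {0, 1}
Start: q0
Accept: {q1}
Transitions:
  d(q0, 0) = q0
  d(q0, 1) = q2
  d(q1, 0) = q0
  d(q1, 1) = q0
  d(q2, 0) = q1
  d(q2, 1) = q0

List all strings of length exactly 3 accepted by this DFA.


All strings of length 3: 8 total
Accepted: 1

"010"


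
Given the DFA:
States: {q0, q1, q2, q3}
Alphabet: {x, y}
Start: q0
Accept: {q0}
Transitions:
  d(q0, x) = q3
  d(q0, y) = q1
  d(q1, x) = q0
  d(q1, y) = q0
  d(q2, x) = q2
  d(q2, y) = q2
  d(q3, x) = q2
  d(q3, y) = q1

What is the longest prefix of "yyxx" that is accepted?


Run the DFA, marking each prefix where the state is accepting:
  "" -> q0 [accept]
  "y" -> q1 [reject]
  "yy" -> q0 [accept]
  "yyx" -> q3 [reject]
  "yyxx" -> q2 [reject]

"yy"


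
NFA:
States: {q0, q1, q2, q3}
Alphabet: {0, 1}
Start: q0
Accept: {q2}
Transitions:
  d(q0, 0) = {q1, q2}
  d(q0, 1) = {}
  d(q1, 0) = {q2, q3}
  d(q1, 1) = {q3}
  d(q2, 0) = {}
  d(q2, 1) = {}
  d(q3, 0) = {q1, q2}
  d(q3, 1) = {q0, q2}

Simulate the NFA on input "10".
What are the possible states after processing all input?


Start: {q0}
  --1--> {}
  --0--> {}

{} (empty set, no valid transitions)


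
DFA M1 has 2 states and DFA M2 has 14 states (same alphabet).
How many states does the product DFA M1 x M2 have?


Product construction pairs every M1 state with every M2 state.
2 * 14 = 28

28


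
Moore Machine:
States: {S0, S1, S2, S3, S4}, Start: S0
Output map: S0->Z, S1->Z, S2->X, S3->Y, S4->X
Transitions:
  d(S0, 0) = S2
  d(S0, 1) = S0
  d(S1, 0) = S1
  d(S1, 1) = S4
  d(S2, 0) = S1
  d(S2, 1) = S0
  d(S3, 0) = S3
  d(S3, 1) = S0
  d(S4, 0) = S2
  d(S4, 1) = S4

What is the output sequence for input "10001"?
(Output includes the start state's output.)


Start: S0 (output Z)
  --1--> S0 (output Z)
  --0--> S2 (output X)
  --0--> S1 (output Z)
  --0--> S1 (output Z)
  --1--> S4 (output X)

"ZZXZZX"


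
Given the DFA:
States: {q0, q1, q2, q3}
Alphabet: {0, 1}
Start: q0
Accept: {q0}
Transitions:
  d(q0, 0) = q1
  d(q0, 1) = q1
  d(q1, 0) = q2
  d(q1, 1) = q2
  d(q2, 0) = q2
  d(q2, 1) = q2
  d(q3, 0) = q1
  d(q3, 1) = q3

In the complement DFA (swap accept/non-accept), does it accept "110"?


Trace: q0 -> q1 -> q2 -> q2
Final: q2
Original accept: {q0}
Complement: q2 is not in original accept

Yes, complement accepts (original rejects)


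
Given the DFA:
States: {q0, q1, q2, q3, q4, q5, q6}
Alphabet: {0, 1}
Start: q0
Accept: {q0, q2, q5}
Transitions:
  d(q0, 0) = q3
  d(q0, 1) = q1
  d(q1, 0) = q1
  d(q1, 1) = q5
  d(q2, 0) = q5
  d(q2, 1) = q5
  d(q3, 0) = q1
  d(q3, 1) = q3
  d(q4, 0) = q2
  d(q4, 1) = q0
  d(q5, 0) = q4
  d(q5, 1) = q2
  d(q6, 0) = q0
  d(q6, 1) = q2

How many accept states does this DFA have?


Accept states listed: {q0, q2, q5}
Counting: q0(1) q2(2) q5(3)

3


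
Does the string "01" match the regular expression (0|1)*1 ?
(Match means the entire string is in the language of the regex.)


|string| = 2; first = '0'; last = '1'

Yes, "01" matches (0|1)*1


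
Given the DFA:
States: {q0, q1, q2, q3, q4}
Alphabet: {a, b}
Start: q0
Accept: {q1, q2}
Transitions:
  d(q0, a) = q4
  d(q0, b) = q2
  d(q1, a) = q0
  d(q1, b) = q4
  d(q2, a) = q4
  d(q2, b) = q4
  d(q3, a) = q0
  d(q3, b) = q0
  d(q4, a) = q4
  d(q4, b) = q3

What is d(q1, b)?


Looking up transition d(q1, b)

q4


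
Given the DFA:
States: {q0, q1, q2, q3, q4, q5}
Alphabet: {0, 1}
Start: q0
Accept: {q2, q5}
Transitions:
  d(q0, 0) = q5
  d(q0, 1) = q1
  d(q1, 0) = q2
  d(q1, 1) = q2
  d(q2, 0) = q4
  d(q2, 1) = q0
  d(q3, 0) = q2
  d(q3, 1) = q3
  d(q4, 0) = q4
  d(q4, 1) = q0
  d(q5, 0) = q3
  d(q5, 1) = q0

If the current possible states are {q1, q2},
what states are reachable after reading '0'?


Apply transition on '0' from each current state:
  d(q1, 0) = q2
  d(q2, 0) = q4

{q2, q4}


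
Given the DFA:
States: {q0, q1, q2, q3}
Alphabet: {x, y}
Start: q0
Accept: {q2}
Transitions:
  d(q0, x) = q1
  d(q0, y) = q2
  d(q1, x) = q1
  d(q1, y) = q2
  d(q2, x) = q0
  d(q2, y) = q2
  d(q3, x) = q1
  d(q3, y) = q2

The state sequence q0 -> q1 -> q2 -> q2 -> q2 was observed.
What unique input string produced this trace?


Trace back each transition to find the symbol:
  q0 --[x]--> q1
  q1 --[y]--> q2
  q2 --[y]--> q2
  q2 --[y]--> q2

"xyyy"


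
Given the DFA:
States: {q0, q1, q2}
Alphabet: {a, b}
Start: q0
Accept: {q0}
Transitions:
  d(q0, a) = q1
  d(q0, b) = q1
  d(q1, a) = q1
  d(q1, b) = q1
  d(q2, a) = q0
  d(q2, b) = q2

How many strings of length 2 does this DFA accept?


Enumerating all length-2 strings:
  "aa" -> q1 [reject]
  "ab" -> q1 [reject]
  "ba" -> q1 [reject]
  "bb" -> q1 [reject]

0 out of 4


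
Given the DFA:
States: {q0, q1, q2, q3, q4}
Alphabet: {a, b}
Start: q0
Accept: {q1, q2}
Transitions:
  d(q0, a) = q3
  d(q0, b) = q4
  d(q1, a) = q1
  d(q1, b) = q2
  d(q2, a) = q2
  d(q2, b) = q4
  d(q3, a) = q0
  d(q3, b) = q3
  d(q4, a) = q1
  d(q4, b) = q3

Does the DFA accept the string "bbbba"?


Trace: q0 -> q4 -> q3 -> q3 -> q3 -> q0
Final state: q0
Accept states: {q1, q2}

No, rejected (final state q0 is not an accept state)


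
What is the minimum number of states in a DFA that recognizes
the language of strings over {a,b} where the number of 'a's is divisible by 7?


States track (count of 'a') mod 7.
Need 7 states: one per remainder 0..6; accept = remainder 0.

7
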